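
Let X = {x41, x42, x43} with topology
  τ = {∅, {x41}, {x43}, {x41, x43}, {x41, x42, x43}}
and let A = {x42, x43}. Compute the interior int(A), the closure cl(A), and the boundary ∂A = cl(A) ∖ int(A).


int(A) = {x43}, cl(A) = {x42, x43}, ∂A = {x42}.

Closed sets in (X, τ) are complements of opens:
  closed(X, τ) = {∅, {x42}, {x41, x42}, {x42, x43}, {x41, x42, x43}}.
int(A) = ⋃ {U ∈ τ : U ⊆ A}. Opens contained in A: ∅, {x43}.
Taking the union of these: int(A) = {x43}.
cl(A) = ⋂ {C closed : A ⊆ C}. Closed sets containing A: {x42, x43}, {x41, x42, x43}.
Intersecting these: cl(A) = {x42, x43}.
∂A = cl(A) ∖ int(A) = {x42, x43} ∖ {x43} = {x42}.


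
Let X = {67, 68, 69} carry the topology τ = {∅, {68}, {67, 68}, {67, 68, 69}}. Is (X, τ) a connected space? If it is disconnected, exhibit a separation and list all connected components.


(X, τ) is connected.

Find clopen sets (U ∈ τ with X ∖ U ∈ τ):
  U = ∅, X ∖ U = {67, 68, 69} — both open, so U is clopen.
  U = {67, 68, 69}, X ∖ U = ∅ — both open, so U is clopen.
Only trivial clopens (∅ and X) exist, so (X, τ) is connected.
Compute connected components by grouping points that agree on all clopens:
  component: {67, 68, 69}


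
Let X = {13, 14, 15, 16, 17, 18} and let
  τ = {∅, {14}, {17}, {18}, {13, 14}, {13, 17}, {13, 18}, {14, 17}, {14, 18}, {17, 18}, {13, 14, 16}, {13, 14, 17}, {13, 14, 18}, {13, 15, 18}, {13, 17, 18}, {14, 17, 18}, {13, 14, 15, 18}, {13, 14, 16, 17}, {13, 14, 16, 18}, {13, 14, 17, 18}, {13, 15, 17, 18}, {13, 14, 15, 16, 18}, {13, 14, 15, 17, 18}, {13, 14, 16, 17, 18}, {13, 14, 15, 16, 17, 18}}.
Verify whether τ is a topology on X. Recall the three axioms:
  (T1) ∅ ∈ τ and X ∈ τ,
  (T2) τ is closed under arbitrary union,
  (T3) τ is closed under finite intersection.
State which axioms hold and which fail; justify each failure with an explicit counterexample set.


τ is NOT a topology on X.

Axiom (T1): ∅ ∈ τ? Yes; X ∈ τ? Yes.
Axiom (T2/T3): check pairwise unions and intersections of members of τ.
Counterexample for (T3): {13, 14} ∩ {13, 17} = {13} ∉ τ. Therefore τ is NOT a topology.


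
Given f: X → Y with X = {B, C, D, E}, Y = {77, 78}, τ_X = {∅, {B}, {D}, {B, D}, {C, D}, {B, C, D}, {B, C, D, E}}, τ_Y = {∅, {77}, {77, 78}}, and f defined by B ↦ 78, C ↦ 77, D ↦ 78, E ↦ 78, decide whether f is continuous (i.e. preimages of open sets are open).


f is NOT continuous.

Compute f^{-1}(U) for each U ∈ τ_Y:
  U = ∅: f^{-1}(U) = ∅ ∈ τ_X ✓.
  U = {77}: f^{-1}(U) = {C} ∉ τ_X ✗.
  U = {77, 78}: f^{-1}(U) = {B, C, D, E} ∈ τ_X ✓.
Found U = {77} with f^{-1}(U) = {C} not in τ_X. Therefore f is NOT continuous.


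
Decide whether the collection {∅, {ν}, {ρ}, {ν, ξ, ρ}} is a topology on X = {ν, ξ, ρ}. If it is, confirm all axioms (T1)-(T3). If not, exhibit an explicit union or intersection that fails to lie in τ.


τ is NOT a topology on X.

Axiom (T1): ∅ ∈ τ? Yes; X ∈ τ? Yes.
Axiom (T2/T3): check pairwise unions and intersections of members of τ.
Counterexample for (T2): {ν} ∪ {ρ} = {ν, ρ} ∉ τ. Therefore τ is NOT a topology.


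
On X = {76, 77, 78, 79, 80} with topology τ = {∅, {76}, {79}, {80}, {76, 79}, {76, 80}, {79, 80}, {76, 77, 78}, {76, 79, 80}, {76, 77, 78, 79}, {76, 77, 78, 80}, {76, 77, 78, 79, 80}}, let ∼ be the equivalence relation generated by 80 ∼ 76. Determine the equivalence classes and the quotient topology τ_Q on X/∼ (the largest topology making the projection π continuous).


X/∼ = {[76=80], [77], [78], [79]}; |τ_Q| = 6.

Equivalence classes: [76=80], [77], [78], [79].
Quotient map π: X → X/∼ sends 76 ↦ [76=80], 77 ↦ [77], 78 ↦ [78], 79 ↦ [79], 80 ↦ [76=80].
For each subset V ⊆ X/∼, compute π^{-1}(V) ⊆ X and check whether π^{-1}(V) ∈ τ. V is open in τ_Q iff π^{-1}(V) ∈ τ.
  V = {}: π^{-1}(V) = ∅ ∈ τ ✓.
  V = {[76=80]}: π^{-1}(V) = {76, 80} ∈ τ ✓.
  V = {[77]}: π^{-1}(V) = {77} ∉ τ ✗.
  V = {[76=80], [77]}: π^{-1}(V) = {76, 77, 80} ∉ τ ✗.
  V = {[78]}: π^{-1}(V) = {78} ∉ τ ✗.
  V = {[76=80], [78]}: π^{-1}(V) = {76, 78, 80} ∉ τ ✗.
  V = {[77], [78]}: π^{-1}(V) = {77, 78} ∉ τ ✗.
  V = {[76=80], [77], [78]}: π^{-1}(V) = {76, 77, 78, 80} ∈ τ ✓.
  V = {[79]}: π^{-1}(V) = {79} ∈ τ ✓.
  V = {[76=80], [79]}: π^{-1}(V) = {76, 79, 80} ∈ τ ✓.
  V = {[77], [79]}: π^{-1}(V) = {77, 79} ∉ τ ✗.
  V = {[76=80], [77], [79]}: π^{-1}(V) = {76, 77, 79, 80} ∉ τ ✗.
  V = {[78], [79]}: π^{-1}(V) = {78, 79} ∉ τ ✗.
  V = {[76=80], [78], [79]}: π^{-1}(V) = {76, 78, 79, 80} ∉ τ ✗.
  V = {[77], [78], [79]}: π^{-1}(V) = {77, 78, 79} ∉ τ ✗.
  V = {[76=80], [77], [78], [79]}: π^{-1}(V) = {76, 77, 78, 79, 80} ∈ τ ✓.
Open sets in the quotient: τ_Q = {{}, {[76=80]}, {[76=80], [77], [78]}, {[79]}, {[76=80], [79]}, {[76=80], [77], [78], [79]}} (6 elements).


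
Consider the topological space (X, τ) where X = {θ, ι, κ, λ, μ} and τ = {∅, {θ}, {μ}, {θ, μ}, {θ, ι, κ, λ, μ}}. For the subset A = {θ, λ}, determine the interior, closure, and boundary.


int(A) = {θ}, cl(A) = {θ, ι, κ, λ}, ∂A = {ι, κ, λ}.

Closed sets in (X, τ) are complements of opens:
  closed(X, τ) = {∅, {ι, κ, λ}, {θ, ι, κ, λ}, {ι, κ, λ, μ}, {θ, ι, κ, λ, μ}}.
int(A) = ⋃ {U ∈ τ : U ⊆ A}. Opens contained in A: ∅, {θ}.
Taking the union of these: int(A) = {θ}.
cl(A) = ⋂ {C closed : A ⊆ C}. Closed sets containing A: {θ, ι, κ, λ}, {θ, ι, κ, λ, μ}.
Intersecting these: cl(A) = {θ, ι, κ, λ}.
∂A = cl(A) ∖ int(A) = {θ, ι, κ, λ} ∖ {θ} = {ι, κ, λ}.


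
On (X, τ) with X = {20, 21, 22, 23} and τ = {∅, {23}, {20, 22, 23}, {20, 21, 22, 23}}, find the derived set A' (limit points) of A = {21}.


A' = ∅

For each x ∈ X, list the open sets U ∈ τ with x ∈ U, then check whether U ∩ (A ∖ {x}) ≠ ∅ for every such U.
  x = 20: open {20, 22, 23} ∋ x has {20, 22, 23} ∩ (A ∖ {20}) = ∅, so x is NOT a limit point.
  x = 21: open {20, 21, 22, 23} ∋ x has {20, 21, 22, 23} ∩ (A ∖ {21}) = ∅, so x is NOT a limit point.
  x = 22: open {20, 22, 23} ∋ x has {20, 22, 23} ∩ (A ∖ {22}) = ∅, so x is NOT a limit point.
  x = 23: open {23} ∋ x has {23} ∩ (A ∖ {23}) = ∅, so x is NOT a limit point.
Collecting: A' = ∅.


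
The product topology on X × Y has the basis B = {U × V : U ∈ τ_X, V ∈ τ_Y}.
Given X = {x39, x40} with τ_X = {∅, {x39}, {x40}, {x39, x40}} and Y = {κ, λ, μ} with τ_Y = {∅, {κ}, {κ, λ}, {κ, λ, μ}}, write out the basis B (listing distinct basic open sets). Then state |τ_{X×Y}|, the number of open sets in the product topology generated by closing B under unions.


Basis B = {∅ × ∅, {x39} × {κ}, {x40} × {κ}, {x39} × {κ, λ}, {x39, x40} × {κ}, {x40} × {κ, λ}, {x39} × {κ, λ, μ}, {x40} × {κ, λ, μ}, {x39, x40} × {κ, λ}, {x39, x40} × {κ, λ, μ}}; |τ_{X×Y}| = 16.

Enumerate products U × V with U ∈ τ_X, V ∈ τ_Y (deduplicated):
  ∅ × ∅ = {} (∅)
  {x39} × {κ} = {(x39,κ)}
  {x40} × {κ} = {(x40,κ)}
  {x39} × {κ, λ} = {(x39,κ), (x39,λ)}
  {x39, x40} × {κ} = {(x39,κ), (x40,κ)}
  {x40} × {κ, λ} = {(x40,κ), (x40,λ)}
  {x39} × {κ, λ, μ} = {(x39,κ), (x39,λ), (x39,μ)}
  {x40} × {κ, λ, μ} = {(x40,κ), (x40,λ), (x40,μ)}
  {x39, x40} × {κ, λ} = {(x39,κ), (x39,λ), (x40,κ), (x40,λ)}
  {x39, x40} × {κ, λ, μ} = {(x39,κ), (x39,λ), (x39,μ), (x40,κ), (x40,λ), (x40,μ)}
These 10 distinct sets form the basis B.
Close under arbitrary unions to get τ_{X×Y}; counting gives |τ_{X×Y}| = 16.


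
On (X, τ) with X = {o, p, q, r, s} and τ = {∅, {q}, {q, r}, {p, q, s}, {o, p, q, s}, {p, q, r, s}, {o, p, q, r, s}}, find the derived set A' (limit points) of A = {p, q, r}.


A' = {o, p, r, s}

For each x ∈ X, list the open sets U ∈ τ with x ∈ U, then check whether U ∩ (A ∖ {x}) ≠ ∅ for every such U.
  x = o: opens ∋ x are {o, p, q, s}, {o, p, q, r, s}; each meets A ∖ {o}, so x IS a limit point.
  x = p: opens ∋ x are {p, q, s}, {o, p, q, s}, {p, q, r, s}, {o, p, q, r, s}; each meets A ∖ {p}, so x IS a limit point.
  x = q: open {q} ∋ x has {q} ∩ (A ∖ {q}) = ∅, so x is NOT a limit point.
  x = r: opens ∋ x are {q, r}, {p, q, r, s}, {o, p, q, r, s}; each meets A ∖ {r}, so x IS a limit point.
  x = s: opens ∋ x are {p, q, s}, {o, p, q, s}, {p, q, r, s}, {o, p, q, r, s}; each meets A ∖ {s}, so x IS a limit point.
Collecting: A' = {o, p, r, s}.


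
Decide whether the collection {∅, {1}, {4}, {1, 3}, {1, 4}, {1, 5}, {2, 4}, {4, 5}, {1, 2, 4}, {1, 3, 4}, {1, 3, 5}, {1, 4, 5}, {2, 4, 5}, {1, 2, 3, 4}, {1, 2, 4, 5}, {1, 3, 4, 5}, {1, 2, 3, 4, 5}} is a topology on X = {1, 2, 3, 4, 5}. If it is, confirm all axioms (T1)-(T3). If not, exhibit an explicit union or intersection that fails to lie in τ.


τ is NOT a topology on X.

Axiom (T1): ∅ ∈ τ? Yes; X ∈ τ? Yes.
Axiom (T2/T3): check pairwise unions and intersections of members of τ.
Counterexample for (T3): {1, 5} ∩ {4, 5} = {5} ∉ τ. Therefore τ is NOT a topology.


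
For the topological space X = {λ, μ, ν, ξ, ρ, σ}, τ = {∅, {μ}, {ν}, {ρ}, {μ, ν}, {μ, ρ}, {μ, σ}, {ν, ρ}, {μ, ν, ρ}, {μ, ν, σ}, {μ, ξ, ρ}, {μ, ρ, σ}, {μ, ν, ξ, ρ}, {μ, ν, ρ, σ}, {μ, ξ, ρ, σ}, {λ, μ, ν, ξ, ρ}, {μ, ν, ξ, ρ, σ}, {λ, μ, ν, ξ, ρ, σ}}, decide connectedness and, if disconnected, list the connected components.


(X, τ) is connected.

Find clopen sets (U ∈ τ with X ∖ U ∈ τ):
  U = ∅, X ∖ U = {λ, μ, ν, ξ, ρ, σ} — both open, so U is clopen.
  U = {λ, μ, ν, ξ, ρ, σ}, X ∖ U = ∅ — both open, so U is clopen.
Only trivial clopens (∅ and X) exist, so (X, τ) is connected.
Compute connected components by grouping points that agree on all clopens:
  component: {λ, μ, ν, ξ, ρ, σ}


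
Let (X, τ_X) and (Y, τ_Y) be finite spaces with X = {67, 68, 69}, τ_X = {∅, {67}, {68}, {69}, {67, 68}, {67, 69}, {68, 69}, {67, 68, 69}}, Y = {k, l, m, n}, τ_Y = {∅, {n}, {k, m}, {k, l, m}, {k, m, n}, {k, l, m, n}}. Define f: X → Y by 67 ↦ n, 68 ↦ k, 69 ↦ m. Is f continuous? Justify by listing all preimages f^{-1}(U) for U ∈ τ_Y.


f IS continuous.

Compute f^{-1}(U) for each U ∈ τ_Y:
  U = ∅: f^{-1}(U) = ∅ ∈ τ_X ✓.
  U = {n}: f^{-1}(U) = {67} ∈ τ_X ✓.
  U = {k, m}: f^{-1}(U) = {68, 69} ∈ τ_X ✓.
  U = {k, l, m}: f^{-1}(U) = {68, 69} ∈ τ_X ✓.
  U = {k, m, n}: f^{-1}(U) = {67, 68, 69} ∈ τ_X ✓.
  U = {k, l, m, n}: f^{-1}(U) = {67, 68, 69} ∈ τ_X ✓.
Every preimage lies in τ_X, so f IS continuous.


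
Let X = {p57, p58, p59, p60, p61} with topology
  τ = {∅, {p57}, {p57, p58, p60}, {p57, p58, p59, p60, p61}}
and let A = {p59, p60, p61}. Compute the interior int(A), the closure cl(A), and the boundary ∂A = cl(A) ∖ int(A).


int(A) = ∅, cl(A) = {p58, p59, p60, p61}, ∂A = {p58, p59, p60, p61}.

Closed sets in (X, τ) are complements of opens:
  closed(X, τ) = {∅, {p59, p61}, {p58, p59, p60, p61}, {p57, p58, p59, p60, p61}}.
int(A) = ⋃ {U ∈ τ : U ⊆ A}. Opens contained in A: ∅.
Taking the union of these: int(A) = ∅.
cl(A) = ⋂ {C closed : A ⊆ C}. Closed sets containing A: {p58, p59, p60, p61}, {p57, p58, p59, p60, p61}.
Intersecting these: cl(A) = {p58, p59, p60, p61}.
∂A = cl(A) ∖ int(A) = {p58, p59, p60, p61} ∖ ∅ = {p58, p59, p60, p61}.


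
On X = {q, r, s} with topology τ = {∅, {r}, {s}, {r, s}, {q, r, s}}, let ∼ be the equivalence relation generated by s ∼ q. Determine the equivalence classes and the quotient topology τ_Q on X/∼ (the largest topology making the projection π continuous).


X/∼ = {[q=s], [r]}; |τ_Q| = 3.

Equivalence classes: [q=s], [r].
Quotient map π: X → X/∼ sends q ↦ [q=s], r ↦ [r], s ↦ [q=s].
For each subset V ⊆ X/∼, compute π^{-1}(V) ⊆ X and check whether π^{-1}(V) ∈ τ. V is open in τ_Q iff π^{-1}(V) ∈ τ.
  V = {}: π^{-1}(V) = ∅ ∈ τ ✓.
  V = {[q=s]}: π^{-1}(V) = {q, s} ∉ τ ✗.
  V = {[r]}: π^{-1}(V) = {r} ∈ τ ✓.
  V = {[q=s], [r]}: π^{-1}(V) = {q, r, s} ∈ τ ✓.
Open sets in the quotient: τ_Q = {{}, {[r]}, {[q=s], [r]}} (3 elements).


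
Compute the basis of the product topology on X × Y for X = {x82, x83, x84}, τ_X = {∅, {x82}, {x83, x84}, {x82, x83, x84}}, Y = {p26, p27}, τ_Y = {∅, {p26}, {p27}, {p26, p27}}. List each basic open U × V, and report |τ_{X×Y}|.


Basis B = {∅ × ∅, {x82} × {p26}, {x82} × {p27}, {x82} × {p26, p27}, {x83, x84} × {p26}, {x83, x84} × {p27}, {x82, x83, x84} × {p26}, {x82, x83, x84} × {p27}, {x83, x84} × {p26, p27}, {x82, x83, x84} × {p26, p27}}; |τ_{X×Y}| = 16.

Enumerate products U × V with U ∈ τ_X, V ∈ τ_Y (deduplicated):
  ∅ × ∅ = {} (∅)
  {x82} × {p26} = {(x82,p26)}
  {x82} × {p27} = {(x82,p27)}
  {x82} × {p26, p27} = {(x82,p26), (x82,p27)}
  {x83, x84} × {p26} = {(x83,p26), (x84,p26)}
  {x83, x84} × {p27} = {(x83,p27), (x84,p27)}
  {x82, x83, x84} × {p26} = {(x82,p26), (x83,p26), (x84,p26)}
  {x82, x83, x84} × {p27} = {(x82,p27), (x83,p27), (x84,p27)}
  {x83, x84} × {p26, p27} = {(x83,p26), (x83,p27), (x84,p26), (x84,p27)}
  {x82, x83, x84} × {p26, p27} = {(x82,p26), (x82,p27), (x83,p26), (x83,p27), (x84,p26), (x84,p27)}
These 10 distinct sets form the basis B.
Close under arbitrary unions to get τ_{X×Y}; counting gives |τ_{X×Y}| = 16.


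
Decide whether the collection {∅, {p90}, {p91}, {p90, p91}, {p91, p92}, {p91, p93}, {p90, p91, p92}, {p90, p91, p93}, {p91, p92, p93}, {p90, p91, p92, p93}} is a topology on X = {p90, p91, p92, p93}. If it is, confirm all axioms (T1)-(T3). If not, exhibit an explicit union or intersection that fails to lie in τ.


τ IS a topology on X.

Axiom (T1): ∅ ∈ τ? Yes; X ∈ τ? Yes.
Axiom (T2/T3): check pairwise unions and intersections of members of τ.
All pairwise intersections and unions checked — each lies in τ. Therefore τ satisfies (T1), (T2), (T3): it IS a topology on X.


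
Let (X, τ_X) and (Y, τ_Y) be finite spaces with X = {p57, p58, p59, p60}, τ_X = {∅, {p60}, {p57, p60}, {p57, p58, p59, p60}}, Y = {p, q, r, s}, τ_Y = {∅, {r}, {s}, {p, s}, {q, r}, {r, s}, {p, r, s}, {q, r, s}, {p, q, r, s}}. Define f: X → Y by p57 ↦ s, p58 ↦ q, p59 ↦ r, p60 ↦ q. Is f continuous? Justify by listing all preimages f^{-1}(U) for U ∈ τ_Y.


f is NOT continuous.

Compute f^{-1}(U) for each U ∈ τ_Y:
  U = ∅: f^{-1}(U) = ∅ ∈ τ_X ✓.
  U = {r}: f^{-1}(U) = {p59} ∉ τ_X ✗.
  U = {s}: f^{-1}(U) = {p57} ∉ τ_X ✗.
  U = {p, s}: f^{-1}(U) = {p57} ∉ τ_X ✗.
  U = {q, r}: f^{-1}(U) = {p58, p59, p60} ∉ τ_X ✗.
  U = {r, s}: f^{-1}(U) = {p57, p59} ∉ τ_X ✗.
  U = {p, r, s}: f^{-1}(U) = {p57, p59} ∉ τ_X ✗.
  U = {q, r, s}: f^{-1}(U) = {p57, p58, p59, p60} ∈ τ_X ✓.
  U = {p, q, r, s}: f^{-1}(U) = {p57, p58, p59, p60} ∈ τ_X ✓.
Found U = {r} with f^{-1}(U) = {p59} not in τ_X. Therefore f is NOT continuous.


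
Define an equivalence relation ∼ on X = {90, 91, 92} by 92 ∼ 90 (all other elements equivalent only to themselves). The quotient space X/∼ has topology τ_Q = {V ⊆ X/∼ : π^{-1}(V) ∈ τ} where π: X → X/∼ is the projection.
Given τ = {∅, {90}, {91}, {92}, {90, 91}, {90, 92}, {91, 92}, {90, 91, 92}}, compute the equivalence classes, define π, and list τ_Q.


X/∼ = {[90=92], [91]}; |τ_Q| = 4.

Equivalence classes: [90=92], [91].
Quotient map π: X → X/∼ sends 90 ↦ [90=92], 91 ↦ [91], 92 ↦ [90=92].
For each subset V ⊆ X/∼, compute π^{-1}(V) ⊆ X and check whether π^{-1}(V) ∈ τ. V is open in τ_Q iff π^{-1}(V) ∈ τ.
  V = {}: π^{-1}(V) = ∅ ∈ τ ✓.
  V = {[90=92]}: π^{-1}(V) = {90, 92} ∈ τ ✓.
  V = {[91]}: π^{-1}(V) = {91} ∈ τ ✓.
  V = {[90=92], [91]}: π^{-1}(V) = {90, 91, 92} ∈ τ ✓.
Open sets in the quotient: τ_Q = {{}, {[90=92]}, {[91]}, {[90=92], [91]}} (4 elements).


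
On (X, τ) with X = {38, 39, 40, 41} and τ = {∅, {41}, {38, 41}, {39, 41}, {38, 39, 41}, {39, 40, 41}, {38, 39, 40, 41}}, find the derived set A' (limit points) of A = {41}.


A' = {38, 39, 40}

For each x ∈ X, list the open sets U ∈ τ with x ∈ U, then check whether U ∩ (A ∖ {x}) ≠ ∅ for every such U.
  x = 38: opens ∋ x are {38, 41}, {38, 39, 41}, {38, 39, 40, 41}; each meets A ∖ {38}, so x IS a limit point.
  x = 39: opens ∋ x are {39, 41}, {38, 39, 41}, {39, 40, 41}, {38, 39, 40, 41}; each meets A ∖ {39}, so x IS a limit point.
  x = 40: opens ∋ x are {39, 40, 41}, {38, 39, 40, 41}; each meets A ∖ {40}, so x IS a limit point.
  x = 41: open {41} ∋ x has {41} ∩ (A ∖ {41}) = ∅, so x is NOT a limit point.
Collecting: A' = {38, 39, 40}.


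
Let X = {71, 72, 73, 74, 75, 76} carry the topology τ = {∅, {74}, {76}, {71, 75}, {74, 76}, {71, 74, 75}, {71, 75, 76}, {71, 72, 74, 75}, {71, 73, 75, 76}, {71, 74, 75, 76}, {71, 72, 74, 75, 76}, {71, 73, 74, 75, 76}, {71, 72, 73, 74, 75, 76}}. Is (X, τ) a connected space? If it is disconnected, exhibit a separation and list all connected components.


(X, τ) is connected.

Find clopen sets (U ∈ τ with X ∖ U ∈ τ):
  U = ∅, X ∖ U = {71, 72, 73, 74, 75, 76} — both open, so U is clopen.
  U = {71, 72, 73, 74, 75, 76}, X ∖ U = ∅ — both open, so U is clopen.
Only trivial clopens (∅ and X) exist, so (X, τ) is connected.
Compute connected components by grouping points that agree on all clopens:
  component: {71, 72, 73, 74, 75, 76}


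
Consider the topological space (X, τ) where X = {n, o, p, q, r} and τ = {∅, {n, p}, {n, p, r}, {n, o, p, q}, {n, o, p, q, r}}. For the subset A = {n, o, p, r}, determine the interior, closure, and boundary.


int(A) = {n, p, r}, cl(A) = {n, o, p, q, r}, ∂A = {o, q}.

Closed sets in (X, τ) are complements of opens:
  closed(X, τ) = {∅, {r}, {o, q}, {o, q, r}, {n, o, p, q, r}}.
int(A) = ⋃ {U ∈ τ : U ⊆ A}. Opens contained in A: ∅, {n, p}, {n, p, r}.
Taking the union of these: int(A) = {n, p, r}.
cl(A) = ⋂ {C closed : A ⊆ C}. Closed sets containing A: {n, o, p, q, r}.
Intersecting these: cl(A) = {n, o, p, q, r}.
∂A = cl(A) ∖ int(A) = {n, o, p, q, r} ∖ {n, p, r} = {o, q}.


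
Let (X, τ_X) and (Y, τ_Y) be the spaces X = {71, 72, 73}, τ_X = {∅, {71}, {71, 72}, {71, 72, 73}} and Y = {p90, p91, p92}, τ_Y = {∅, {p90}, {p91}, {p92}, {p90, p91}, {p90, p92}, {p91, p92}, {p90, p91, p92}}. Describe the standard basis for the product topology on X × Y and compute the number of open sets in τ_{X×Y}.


Basis B = {∅ × ∅, {71} × {p90}, {71} × {p91}, {71} × {p92}, {71} × {p90, p91}, {71} × {p90, p92}, {71, 72} × {p90}, {71} × {p91, p92}, {71, 72} × {p91}, {71, 72} × {p92}, {71} × {p90, p91, p92}, {71, 72, 73} × {p90}, {71, 72, 73} × {p91}, {71, 72, 73} × {p92}, {71, 72} × {p90, p91}, {71, 72} × {p90, p92}, {71, 72} × {p91, p92}, {71, 72} × {p90, p91, p92}, {71, 72, 73} × {p90, p91}, {71, 72, 73} × {p90, p92}, {71, 72, 73} × {p91, p92}, {71, 72, 73} × {p90, p91, p92}}; |τ_{X×Y}| = 64.

Enumerate products U × V with U ∈ τ_X, V ∈ τ_Y (deduplicated):
  ∅ × ∅ = {} (∅)
  {71} × {p90} = {(71,p90)}
  {71} × {p91} = {(71,p91)}
  {71} × {p92} = {(71,p92)}
  {71} × {p90, p91} = {(71,p90), (71,p91)}
  {71} × {p90, p92} = {(71,p90), (71,p92)}
  {71, 72} × {p90} = {(71,p90), (72,p90)}
  {71} × {p91, p92} = {(71,p91), (71,p92)}
  {71, 72} × {p91} = {(71,p91), (72,p91)}
  {71, 72} × {p92} = {(71,p92), (72,p92)}
  {71} × {p90, p91, p92} = {(71,p90), (71,p91), (71,p92)}
  {71, 72, 73} × {p90} = {(71,p90), (72,p90), (73,p90)}
  {71, 72, 73} × {p91} = {(71,p91), (72,p91), (73,p91)}
  {71, 72, 73} × {p92} = {(71,p92), (72,p92), (73,p92)}
  {71, 72} × {p90, p91} = {(71,p90), (71,p91), (72,p90), (72,p91)}
  {71, 72} × {p90, p92} = {(71,p90), (71,p92), (72,p90), (72,p92)}
  {71, 72} × {p91, p92} = {(71,p91), (71,p92), (72,p91), (72,p92)}
  {71, 72} × {p90, p91, p92} = {(71,p90), (71,p91), (71,p92), (72,p90), (72,p91), (72,p92)}
  {71, 72, 73} × {p90, p91} = {(71,p90), (71,p91), (72,p90), (72,p91), (73,p90), (73,p91)}
  {71, 72, 73} × {p90, p92} = {(71,p90), (71,p92), (72,p90), (72,p92), (73,p90), (73,p92)}
  {71, 72, 73} × {p91, p92} = {(71,p91), (71,p92), (72,p91), (72,p92), (73,p91), (73,p92)}
  {71, 72, 73} × {p90, p91, p92} = {(71,p90), (71,p91), (71,p92), (72,p90), (72,p91), (72,p92), (73,p90), (73,p91), (73,p92)}
These 22 distinct sets form the basis B.
Close under arbitrary unions to get τ_{X×Y}; counting gives |τ_{X×Y}| = 64.


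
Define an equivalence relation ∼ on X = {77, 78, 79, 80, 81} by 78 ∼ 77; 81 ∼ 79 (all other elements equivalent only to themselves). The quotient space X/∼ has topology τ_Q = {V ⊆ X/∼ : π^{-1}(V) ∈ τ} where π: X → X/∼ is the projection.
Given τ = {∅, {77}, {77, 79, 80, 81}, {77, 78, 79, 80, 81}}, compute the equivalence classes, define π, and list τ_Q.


X/∼ = {[77=78], [79=81], [80]}; |τ_Q| = 2.

Equivalence classes: [77=78], [79=81], [80].
Quotient map π: X → X/∼ sends 77 ↦ [77=78], 78 ↦ [77=78], 79 ↦ [79=81], 80 ↦ [80], 81 ↦ [79=81].
For each subset V ⊆ X/∼, compute π^{-1}(V) ⊆ X and check whether π^{-1}(V) ∈ τ. V is open in τ_Q iff π^{-1}(V) ∈ τ.
  V = {}: π^{-1}(V) = ∅ ∈ τ ✓.
  V = {[77=78]}: π^{-1}(V) = {77, 78} ∉ τ ✗.
  V = {[79=81]}: π^{-1}(V) = {79, 81} ∉ τ ✗.
  V = {[77=78], [79=81]}: π^{-1}(V) = {77, 78, 79, 81} ∉ τ ✗.
  V = {[80]}: π^{-1}(V) = {80} ∉ τ ✗.
  V = {[77=78], [80]}: π^{-1}(V) = {77, 78, 80} ∉ τ ✗.
  V = {[79=81], [80]}: π^{-1}(V) = {79, 80, 81} ∉ τ ✗.
  V = {[77=78], [79=81], [80]}: π^{-1}(V) = {77, 78, 79, 80, 81} ∈ τ ✓.
Open sets in the quotient: τ_Q = {{}, {[77=78], [79=81], [80]}} (2 elements).


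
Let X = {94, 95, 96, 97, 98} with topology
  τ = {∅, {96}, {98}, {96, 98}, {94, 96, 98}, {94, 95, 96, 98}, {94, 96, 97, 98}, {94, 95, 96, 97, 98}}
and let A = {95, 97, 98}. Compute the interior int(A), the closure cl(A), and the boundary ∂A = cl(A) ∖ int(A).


int(A) = {98}, cl(A) = {94, 95, 97, 98}, ∂A = {94, 95, 97}.

Closed sets in (X, τ) are complements of opens:
  closed(X, τ) = {∅, {95}, {97}, {95, 97}, {94, 95, 97}, {94, 95, 96, 97}, {94, 95, 97, 98}, {94, 95, 96, 97, 98}}.
int(A) = ⋃ {U ∈ τ : U ⊆ A}. Opens contained in A: ∅, {98}.
Taking the union of these: int(A) = {98}.
cl(A) = ⋂ {C closed : A ⊆ C}. Closed sets containing A: {94, 95, 97, 98}, {94, 95, 96, 97, 98}.
Intersecting these: cl(A) = {94, 95, 97, 98}.
∂A = cl(A) ∖ int(A) = {94, 95, 97, 98} ∖ {98} = {94, 95, 97}.


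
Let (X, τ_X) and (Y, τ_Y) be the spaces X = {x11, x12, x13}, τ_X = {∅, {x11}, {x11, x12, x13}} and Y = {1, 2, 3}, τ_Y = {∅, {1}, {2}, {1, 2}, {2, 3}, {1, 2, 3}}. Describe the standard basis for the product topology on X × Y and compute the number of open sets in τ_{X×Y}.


Basis B = {∅ × ∅, {x11} × {1}, {x11} × {2}, {x11} × {1, 2}, {x11} × {2, 3}, {x11} × {1, 2, 3}, {x11, x12, x13} × {1}, {x11, x12, x13} × {2}, {x11, x12, x13} × {1, 2}, {x11, x12, x13} × {2, 3}, {x11, x12, x13} × {1, 2, 3}}; |τ_{X×Y}| = 18.

Enumerate products U × V with U ∈ τ_X, V ∈ τ_Y (deduplicated):
  ∅ × ∅ = {} (∅)
  {x11} × {1} = {(x11,1)}
  {x11} × {2} = {(x11,2)}
  {x11} × {1, 2} = {(x11,1), (x11,2)}
  {x11} × {2, 3} = {(x11,2), (x11,3)}
  {x11} × {1, 2, 3} = {(x11,1), (x11,2), (x11,3)}
  {x11, x12, x13} × {1} = {(x11,1), (x12,1), (x13,1)}
  {x11, x12, x13} × {2} = {(x11,2), (x12,2), (x13,2)}
  {x11, x12, x13} × {1, 2} = {(x11,1), (x11,2), (x12,1), (x12,2), (x13,1), (x13,2)}
  {x11, x12, x13} × {2, 3} = {(x11,2), (x11,3), (x12,2), (x12,3), (x13,2), (x13,3)}
  {x11, x12, x13} × {1, 2, 3} = {(x11,1), (x11,2), (x11,3), (x12,1), (x12,2), (x12,3), (x13,1), (x13,2), (x13,3)}
These 11 distinct sets form the basis B.
Close under arbitrary unions to get τ_{X×Y}; counting gives |τ_{X×Y}| = 18.


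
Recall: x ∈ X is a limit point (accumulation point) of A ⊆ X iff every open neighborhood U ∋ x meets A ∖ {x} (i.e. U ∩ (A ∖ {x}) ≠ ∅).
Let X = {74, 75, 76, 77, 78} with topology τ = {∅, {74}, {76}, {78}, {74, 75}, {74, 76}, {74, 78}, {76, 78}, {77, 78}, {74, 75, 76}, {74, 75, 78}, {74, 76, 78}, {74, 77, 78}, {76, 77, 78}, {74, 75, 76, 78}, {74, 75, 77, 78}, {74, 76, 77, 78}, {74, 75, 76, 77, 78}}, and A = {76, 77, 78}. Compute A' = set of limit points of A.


A' = {77}

For each x ∈ X, list the open sets U ∈ τ with x ∈ U, then check whether U ∩ (A ∖ {x}) ≠ ∅ for every such U.
  x = 74: open {74} ∋ x has {74} ∩ (A ∖ {74}) = ∅, so x is NOT a limit point.
  x = 75: open {74, 75} ∋ x has {74, 75} ∩ (A ∖ {75}) = ∅, so x is NOT a limit point.
  x = 76: open {76} ∋ x has {76} ∩ (A ∖ {76}) = ∅, so x is NOT a limit point.
  x = 77: opens ∋ x are {77, 78}, {74, 77, 78}, {76, 77, 78}, {74, 75, 77, 78}, {74, 76, 77, 78}, {74, 75, 76, 77, 78}; each meets A ∖ {77}, so x IS a limit point.
  x = 78: open {78} ∋ x has {78} ∩ (A ∖ {78}) = ∅, so x is NOT a limit point.
Collecting: A' = {77}.


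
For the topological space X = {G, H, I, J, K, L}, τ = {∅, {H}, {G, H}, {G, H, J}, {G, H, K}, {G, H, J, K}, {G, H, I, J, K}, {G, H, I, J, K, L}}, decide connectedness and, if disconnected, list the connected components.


(X, τ) is connected.

Find clopen sets (U ∈ τ with X ∖ U ∈ τ):
  U = ∅, X ∖ U = {G, H, I, J, K, L} — both open, so U is clopen.
  U = {G, H, I, J, K, L}, X ∖ U = ∅ — both open, so U is clopen.
Only trivial clopens (∅ and X) exist, so (X, τ) is connected.
Compute connected components by grouping points that agree on all clopens:
  component: {G, H, I, J, K, L}


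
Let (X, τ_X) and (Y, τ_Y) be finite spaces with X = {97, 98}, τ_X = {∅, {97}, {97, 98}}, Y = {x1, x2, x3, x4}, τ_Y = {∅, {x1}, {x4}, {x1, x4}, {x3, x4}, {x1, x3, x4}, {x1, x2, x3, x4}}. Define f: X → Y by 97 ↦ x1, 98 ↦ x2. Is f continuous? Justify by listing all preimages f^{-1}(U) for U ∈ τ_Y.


f IS continuous.

Compute f^{-1}(U) for each U ∈ τ_Y:
  U = ∅: f^{-1}(U) = ∅ ∈ τ_X ✓.
  U = {x1}: f^{-1}(U) = {97} ∈ τ_X ✓.
  U = {x4}: f^{-1}(U) = ∅ ∈ τ_X ✓.
  U = {x1, x4}: f^{-1}(U) = {97} ∈ τ_X ✓.
  U = {x3, x4}: f^{-1}(U) = ∅ ∈ τ_X ✓.
  U = {x1, x3, x4}: f^{-1}(U) = {97} ∈ τ_X ✓.
  U = {x1, x2, x3, x4}: f^{-1}(U) = {97, 98} ∈ τ_X ✓.
Every preimage lies in τ_X, so f IS continuous.


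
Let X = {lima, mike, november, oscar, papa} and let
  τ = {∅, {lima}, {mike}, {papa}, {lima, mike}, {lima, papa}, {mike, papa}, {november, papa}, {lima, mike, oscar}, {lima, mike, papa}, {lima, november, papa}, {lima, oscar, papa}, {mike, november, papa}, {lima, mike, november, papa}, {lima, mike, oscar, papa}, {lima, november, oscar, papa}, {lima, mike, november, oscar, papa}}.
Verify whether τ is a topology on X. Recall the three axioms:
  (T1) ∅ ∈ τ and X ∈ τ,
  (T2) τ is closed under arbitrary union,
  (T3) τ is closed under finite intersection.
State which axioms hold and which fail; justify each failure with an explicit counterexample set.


τ is NOT a topology on X.

Axiom (T1): ∅ ∈ τ? Yes; X ∈ τ? Yes.
Axiom (T2/T3): check pairwise unions and intersections of members of τ.
Counterexample for (T3): {lima, mike, oscar} ∩ {lima, oscar, papa} = {lima, oscar} ∉ τ. Therefore τ is NOT a topology.


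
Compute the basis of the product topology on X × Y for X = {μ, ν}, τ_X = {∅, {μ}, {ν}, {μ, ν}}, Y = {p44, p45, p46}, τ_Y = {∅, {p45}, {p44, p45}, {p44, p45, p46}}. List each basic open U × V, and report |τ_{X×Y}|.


Basis B = {∅ × ∅, {μ} × {p45}, {ν} × {p45}, {μ} × {p44, p45}, {μ, ν} × {p45}, {ν} × {p44, p45}, {μ} × {p44, p45, p46}, {ν} × {p44, p45, p46}, {μ, ν} × {p44, p45}, {μ, ν} × {p44, p45, p46}}; |τ_{X×Y}| = 16.

Enumerate products U × V with U ∈ τ_X, V ∈ τ_Y (deduplicated):
  ∅ × ∅ = {} (∅)
  {μ} × {p45} = {(μ,p45)}
  {ν} × {p45} = {(ν,p45)}
  {μ} × {p44, p45} = {(μ,p44), (μ,p45)}
  {μ, ν} × {p45} = {(μ,p45), (ν,p45)}
  {ν} × {p44, p45} = {(ν,p44), (ν,p45)}
  {μ} × {p44, p45, p46} = {(μ,p44), (μ,p45), (μ,p46)}
  {ν} × {p44, p45, p46} = {(ν,p44), (ν,p45), (ν,p46)}
  {μ, ν} × {p44, p45} = {(μ,p44), (μ,p45), (ν,p44), (ν,p45)}
  {μ, ν} × {p44, p45, p46} = {(μ,p44), (μ,p45), (μ,p46), (ν,p44), (ν,p45), (ν,p46)}
These 10 distinct sets form the basis B.
Close under arbitrary unions to get τ_{X×Y}; counting gives |τ_{X×Y}| = 16.


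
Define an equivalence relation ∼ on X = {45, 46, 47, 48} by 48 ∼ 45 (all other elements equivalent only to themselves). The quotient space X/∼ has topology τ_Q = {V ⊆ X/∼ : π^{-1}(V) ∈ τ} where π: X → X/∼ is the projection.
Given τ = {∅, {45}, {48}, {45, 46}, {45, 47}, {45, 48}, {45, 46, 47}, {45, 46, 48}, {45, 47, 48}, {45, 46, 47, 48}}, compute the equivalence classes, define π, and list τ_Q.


X/∼ = {[45=48], [46], [47]}; |τ_Q| = 5.

Equivalence classes: [45=48], [46], [47].
Quotient map π: X → X/∼ sends 45 ↦ [45=48], 46 ↦ [46], 47 ↦ [47], 48 ↦ [45=48].
For each subset V ⊆ X/∼, compute π^{-1}(V) ⊆ X and check whether π^{-1}(V) ∈ τ. V is open in τ_Q iff π^{-1}(V) ∈ τ.
  V = {}: π^{-1}(V) = ∅ ∈ τ ✓.
  V = {[45=48]}: π^{-1}(V) = {45, 48} ∈ τ ✓.
  V = {[46]}: π^{-1}(V) = {46} ∉ τ ✗.
  V = {[45=48], [46]}: π^{-1}(V) = {45, 46, 48} ∈ τ ✓.
  V = {[47]}: π^{-1}(V) = {47} ∉ τ ✗.
  V = {[45=48], [47]}: π^{-1}(V) = {45, 47, 48} ∈ τ ✓.
  V = {[46], [47]}: π^{-1}(V) = {46, 47} ∉ τ ✗.
  V = {[45=48], [46], [47]}: π^{-1}(V) = {45, 46, 47, 48} ∈ τ ✓.
Open sets in the quotient: τ_Q = {{}, {[45=48]}, {[45=48], [46]}, {[45=48], [47]}, {[45=48], [46], [47]}} (5 elements).


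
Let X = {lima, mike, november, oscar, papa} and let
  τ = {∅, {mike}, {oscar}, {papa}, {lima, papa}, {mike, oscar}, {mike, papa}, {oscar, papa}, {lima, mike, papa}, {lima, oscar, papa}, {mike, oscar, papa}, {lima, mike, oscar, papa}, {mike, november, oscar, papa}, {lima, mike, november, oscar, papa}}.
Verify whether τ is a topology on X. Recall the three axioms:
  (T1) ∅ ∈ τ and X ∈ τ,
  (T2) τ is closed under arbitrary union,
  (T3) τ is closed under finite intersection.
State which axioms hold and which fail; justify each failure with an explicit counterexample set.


τ IS a topology on X.

Axiom (T1): ∅ ∈ τ? Yes; X ∈ τ? Yes.
Axiom (T2/T3): check pairwise unions and intersections of members of τ.
All pairwise intersections and unions checked — each lies in τ. Therefore τ satisfies (T1), (T2), (T3): it IS a topology on X.


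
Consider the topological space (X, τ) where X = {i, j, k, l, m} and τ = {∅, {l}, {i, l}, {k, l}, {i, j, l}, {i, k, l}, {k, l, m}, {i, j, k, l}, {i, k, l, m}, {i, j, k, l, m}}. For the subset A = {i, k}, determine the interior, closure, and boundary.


int(A) = ∅, cl(A) = {i, j, k, m}, ∂A = {i, j, k, m}.

Closed sets in (X, τ) are complements of opens:
  closed(X, τ) = {∅, {j}, {m}, {i, j}, {j, m}, {k, m}, {i, j, m}, {j, k, m}, {i, j, k, m}, {i, j, k, l, m}}.
int(A) = ⋃ {U ∈ τ : U ⊆ A}. Opens contained in A: ∅.
Taking the union of these: int(A) = ∅.
cl(A) = ⋂ {C closed : A ⊆ C}. Closed sets containing A: {i, j, k, m}, {i, j, k, l, m}.
Intersecting these: cl(A) = {i, j, k, m}.
∂A = cl(A) ∖ int(A) = {i, j, k, m} ∖ ∅ = {i, j, k, m}.


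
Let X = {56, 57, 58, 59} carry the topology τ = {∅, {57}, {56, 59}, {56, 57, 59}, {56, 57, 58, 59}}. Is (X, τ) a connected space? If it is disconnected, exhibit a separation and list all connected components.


(X, τ) is connected.

Find clopen sets (U ∈ τ with X ∖ U ∈ τ):
  U = ∅, X ∖ U = {56, 57, 58, 59} — both open, so U is clopen.
  U = {56, 57, 58, 59}, X ∖ U = ∅ — both open, so U is clopen.
Only trivial clopens (∅ and X) exist, so (X, τ) is connected.
Compute connected components by grouping points that agree on all clopens:
  component: {56, 57, 58, 59}


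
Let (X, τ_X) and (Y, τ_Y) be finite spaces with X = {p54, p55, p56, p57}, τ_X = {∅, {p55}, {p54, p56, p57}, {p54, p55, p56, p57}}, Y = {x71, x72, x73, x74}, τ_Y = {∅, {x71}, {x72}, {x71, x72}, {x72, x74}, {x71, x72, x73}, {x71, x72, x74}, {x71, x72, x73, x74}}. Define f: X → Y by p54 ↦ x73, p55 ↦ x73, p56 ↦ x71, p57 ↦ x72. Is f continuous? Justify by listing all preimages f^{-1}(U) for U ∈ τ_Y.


f is NOT continuous.

Compute f^{-1}(U) for each U ∈ τ_Y:
  U = ∅: f^{-1}(U) = ∅ ∈ τ_X ✓.
  U = {x71}: f^{-1}(U) = {p56} ∉ τ_X ✗.
  U = {x72}: f^{-1}(U) = {p57} ∉ τ_X ✗.
  U = {x71, x72}: f^{-1}(U) = {p56, p57} ∉ τ_X ✗.
  U = {x72, x74}: f^{-1}(U) = {p57} ∉ τ_X ✗.
  U = {x71, x72, x73}: f^{-1}(U) = {p54, p55, p56, p57} ∈ τ_X ✓.
  U = {x71, x72, x74}: f^{-1}(U) = {p56, p57} ∉ τ_X ✗.
  U = {x71, x72, x73, x74}: f^{-1}(U) = {p54, p55, p56, p57} ∈ τ_X ✓.
Found U = {x71} with f^{-1}(U) = {p56} not in τ_X. Therefore f is NOT continuous.


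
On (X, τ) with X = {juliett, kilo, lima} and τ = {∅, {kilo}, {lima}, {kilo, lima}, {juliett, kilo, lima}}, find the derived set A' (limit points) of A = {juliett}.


A' = ∅

For each x ∈ X, list the open sets U ∈ τ with x ∈ U, then check whether U ∩ (A ∖ {x}) ≠ ∅ for every such U.
  x = juliett: open {juliett, kilo, lima} ∋ x has {juliett, kilo, lima} ∩ (A ∖ {juliett}) = ∅, so x is NOT a limit point.
  x = kilo: open {kilo} ∋ x has {kilo} ∩ (A ∖ {kilo}) = ∅, so x is NOT a limit point.
  x = lima: open {lima} ∋ x has {lima} ∩ (A ∖ {lima}) = ∅, so x is NOT a limit point.
Collecting: A' = ∅.


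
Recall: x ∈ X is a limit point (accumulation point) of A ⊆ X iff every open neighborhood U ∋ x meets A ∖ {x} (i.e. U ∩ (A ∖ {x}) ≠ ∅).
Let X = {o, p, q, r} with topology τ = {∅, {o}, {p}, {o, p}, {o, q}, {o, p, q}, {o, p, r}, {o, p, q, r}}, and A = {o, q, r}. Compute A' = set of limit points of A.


A' = {q, r}

For each x ∈ X, list the open sets U ∈ τ with x ∈ U, then check whether U ∩ (A ∖ {x}) ≠ ∅ for every such U.
  x = o: open {o} ∋ x has {o} ∩ (A ∖ {o}) = ∅, so x is NOT a limit point.
  x = p: open {p} ∋ x has {p} ∩ (A ∖ {p}) = ∅, so x is NOT a limit point.
  x = q: opens ∋ x are {o, q}, {o, p, q}, {o, p, q, r}; each meets A ∖ {q}, so x IS a limit point.
  x = r: opens ∋ x are {o, p, r}, {o, p, q, r}; each meets A ∖ {r}, so x IS a limit point.
Collecting: A' = {q, r}.


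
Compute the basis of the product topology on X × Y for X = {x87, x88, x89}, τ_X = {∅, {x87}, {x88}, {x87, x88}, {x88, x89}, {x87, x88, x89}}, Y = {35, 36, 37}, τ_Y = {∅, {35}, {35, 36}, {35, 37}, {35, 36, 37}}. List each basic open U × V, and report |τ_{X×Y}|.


Basis B = {∅ × ∅, {x87} × {35}, {x88} × {35}, {x87} × {35, 36}, {x87} × {35, 37}, {x87, x88} × {35}, {x88} × {35, 36}, {x88} × {35, 37}, {x88, x89} × {35}, {x87} × {35, 36, 37}, {x87, x88, x89} × {35}, {x88} × {35, 36, 37}, {x87, x88} × {35, 36}, {x87, x88} × {35, 37}, {x88, x89} × {35, 36}, {x88, x89} × {35, 37}, {x87, x88} × {35, 36, 37}, {x87, x88, x89} × {35, 36}, {x87, x88, x89} × {35, 37}, {x88, x89} × {35, 36, 37}, {x87, x88, x89} × {35, 36, 37}}; |τ_{X×Y}| = 70.

Enumerate products U × V with U ∈ τ_X, V ∈ τ_Y (deduplicated):
  ∅ × ∅ = {} (∅)
  {x87} × {35} = {(x87,35)}
  {x88} × {35} = {(x88,35)}
  {x87} × {35, 36} = {(x87,35), (x87,36)}
  {x87} × {35, 37} = {(x87,35), (x87,37)}
  {x87, x88} × {35} = {(x87,35), (x88,35)}
  {x88} × {35, 36} = {(x88,35), (x88,36)}
  {x88} × {35, 37} = {(x88,35), (x88,37)}
  {x88, x89} × {35} = {(x88,35), (x89,35)}
  {x87} × {35, 36, 37} = {(x87,35), (x87,36), (x87,37)}
  {x87, x88, x89} × {35} = {(x87,35), (x88,35), (x89,35)}
  {x88} × {35, 36, 37} = {(x88,35), (x88,36), (x88,37)}
  {x87, x88} × {35, 36} = {(x87,35), (x87,36), (x88,35), (x88,36)}
  {x87, x88} × {35, 37} = {(x87,35), (x87,37), (x88,35), (x88,37)}
  {x88, x89} × {35, 36} = {(x88,35), (x88,36), (x89,35), (x89,36)}
  {x88, x89} × {35, 37} = {(x88,35), (x88,37), (x89,35), (x89,37)}
  {x87, x88} × {35, 36, 37} = {(x87,35), (x87,36), (x87,37), (x88,35), (x88,36), (x88,37)}
  {x87, x88, x89} × {35, 36} = {(x87,35), (x87,36), (x88,35), (x88,36), (x89,35), (x89,36)}
  {x87, x88, x89} × {35, 37} = {(x87,35), (x87,37), (x88,35), (x88,37), (x89,35), (x89,37)}
  {x88, x89} × {35, 36, 37} = {(x88,35), (x88,36), (x88,37), (x89,35), (x89,36), (x89,37)}
  {x87, x88, x89} × {35, 36, 37} = {(x87,35), (x87,36), (x87,37), (x88,35), (x88,36), (x88,37), (x89,35), (x89,36), (x89,37)}
These 21 distinct sets form the basis B.
Close under arbitrary unions to get τ_{X×Y}; counting gives |τ_{X×Y}| = 70.


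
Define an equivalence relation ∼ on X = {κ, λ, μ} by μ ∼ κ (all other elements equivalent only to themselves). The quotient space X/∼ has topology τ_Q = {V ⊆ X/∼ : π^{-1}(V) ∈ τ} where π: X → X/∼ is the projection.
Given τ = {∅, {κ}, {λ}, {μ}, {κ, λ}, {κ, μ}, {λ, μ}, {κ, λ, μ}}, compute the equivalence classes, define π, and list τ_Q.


X/∼ = {[κ=μ], [λ]}; |τ_Q| = 4.

Equivalence classes: [κ=μ], [λ].
Quotient map π: X → X/∼ sends κ ↦ [κ=μ], λ ↦ [λ], μ ↦ [κ=μ].
For each subset V ⊆ X/∼, compute π^{-1}(V) ⊆ X and check whether π^{-1}(V) ∈ τ. V is open in τ_Q iff π^{-1}(V) ∈ τ.
  V = {}: π^{-1}(V) = ∅ ∈ τ ✓.
  V = {[κ=μ]}: π^{-1}(V) = {κ, μ} ∈ τ ✓.
  V = {[λ]}: π^{-1}(V) = {λ} ∈ τ ✓.
  V = {[κ=μ], [λ]}: π^{-1}(V) = {κ, λ, μ} ∈ τ ✓.
Open sets in the quotient: τ_Q = {{}, {[κ=μ]}, {[λ]}, {[κ=μ], [λ]}} (4 elements).


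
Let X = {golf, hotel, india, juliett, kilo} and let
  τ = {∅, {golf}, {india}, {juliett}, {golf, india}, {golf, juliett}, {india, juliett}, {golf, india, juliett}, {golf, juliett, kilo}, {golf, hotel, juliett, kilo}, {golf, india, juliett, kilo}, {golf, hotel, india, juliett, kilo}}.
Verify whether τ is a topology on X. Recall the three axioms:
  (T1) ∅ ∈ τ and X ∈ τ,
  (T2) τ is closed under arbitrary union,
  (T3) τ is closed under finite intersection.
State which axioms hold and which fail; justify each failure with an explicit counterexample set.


τ IS a topology on X.

Axiom (T1): ∅ ∈ τ? Yes; X ∈ τ? Yes.
Axiom (T2/T3): check pairwise unions and intersections of members of τ.
All pairwise intersections and unions checked — each lies in τ. Therefore τ satisfies (T1), (T2), (T3): it IS a topology on X.


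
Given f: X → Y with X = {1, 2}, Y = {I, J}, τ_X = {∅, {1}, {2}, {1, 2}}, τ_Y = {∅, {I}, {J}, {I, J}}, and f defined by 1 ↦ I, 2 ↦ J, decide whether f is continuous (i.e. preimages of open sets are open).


f IS continuous.

Compute f^{-1}(U) for each U ∈ τ_Y:
  U = ∅: f^{-1}(U) = ∅ ∈ τ_X ✓.
  U = {I}: f^{-1}(U) = {1} ∈ τ_X ✓.
  U = {J}: f^{-1}(U) = {2} ∈ τ_X ✓.
  U = {I, J}: f^{-1}(U) = {1, 2} ∈ τ_X ✓.
Every preimage lies in τ_X, so f IS continuous.


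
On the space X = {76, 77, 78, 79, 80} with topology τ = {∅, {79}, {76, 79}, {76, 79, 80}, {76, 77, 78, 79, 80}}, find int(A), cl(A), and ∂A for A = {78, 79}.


int(A) = {79}, cl(A) = {76, 77, 78, 79, 80}, ∂A = {76, 77, 78, 80}.

Closed sets in (X, τ) are complements of opens:
  closed(X, τ) = {∅, {77, 78}, {77, 78, 80}, {76, 77, 78, 80}, {76, 77, 78, 79, 80}}.
int(A) = ⋃ {U ∈ τ : U ⊆ A}. Opens contained in A: ∅, {79}.
Taking the union of these: int(A) = {79}.
cl(A) = ⋂ {C closed : A ⊆ C}. Closed sets containing A: {76, 77, 78, 79, 80}.
Intersecting these: cl(A) = {76, 77, 78, 79, 80}.
∂A = cl(A) ∖ int(A) = {76, 77, 78, 79, 80} ∖ {79} = {76, 77, 78, 80}.


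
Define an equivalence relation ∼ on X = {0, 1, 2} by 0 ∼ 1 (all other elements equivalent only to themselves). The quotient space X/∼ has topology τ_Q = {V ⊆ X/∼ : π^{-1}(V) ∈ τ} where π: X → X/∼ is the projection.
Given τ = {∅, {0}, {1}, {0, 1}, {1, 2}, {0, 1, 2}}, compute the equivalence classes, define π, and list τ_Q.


X/∼ = {[0=1], [2]}; |τ_Q| = 3.

Equivalence classes: [0=1], [2].
Quotient map π: X → X/∼ sends 0 ↦ [0=1], 1 ↦ [0=1], 2 ↦ [2].
For each subset V ⊆ X/∼, compute π^{-1}(V) ⊆ X and check whether π^{-1}(V) ∈ τ. V is open in τ_Q iff π^{-1}(V) ∈ τ.
  V = {}: π^{-1}(V) = ∅ ∈ τ ✓.
  V = {[0=1]}: π^{-1}(V) = {0, 1} ∈ τ ✓.
  V = {[2]}: π^{-1}(V) = {2} ∉ τ ✗.
  V = {[0=1], [2]}: π^{-1}(V) = {0, 1, 2} ∈ τ ✓.
Open sets in the quotient: τ_Q = {{}, {[0=1]}, {[0=1], [2]}} (3 elements).
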